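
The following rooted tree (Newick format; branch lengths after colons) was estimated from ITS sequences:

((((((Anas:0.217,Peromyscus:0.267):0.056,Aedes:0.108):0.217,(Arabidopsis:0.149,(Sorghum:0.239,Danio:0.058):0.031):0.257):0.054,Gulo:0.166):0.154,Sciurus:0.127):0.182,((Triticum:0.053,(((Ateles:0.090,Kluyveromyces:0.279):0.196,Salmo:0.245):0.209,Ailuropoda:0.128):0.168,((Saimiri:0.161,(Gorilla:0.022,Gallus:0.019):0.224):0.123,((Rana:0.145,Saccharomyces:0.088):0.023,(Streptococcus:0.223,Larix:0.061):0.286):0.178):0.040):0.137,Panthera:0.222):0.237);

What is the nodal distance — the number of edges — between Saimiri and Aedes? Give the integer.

The MRCA of Saimiri and Aedes is the root of the tree.
From Saimiri up to that node: 5 branches. From Aedes up to the same node: 5 branches. Total: 5 + 5 = 10.

10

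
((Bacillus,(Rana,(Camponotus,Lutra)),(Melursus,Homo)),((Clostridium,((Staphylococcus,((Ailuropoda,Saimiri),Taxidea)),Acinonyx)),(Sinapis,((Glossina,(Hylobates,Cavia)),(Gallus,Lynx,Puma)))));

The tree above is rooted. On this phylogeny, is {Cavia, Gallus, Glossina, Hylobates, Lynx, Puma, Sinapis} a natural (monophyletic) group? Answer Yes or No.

The most recent common ancestor of these taxa subtends (Sinapis,((Glossina,(Hylobates,Cavia)),(Gallus,Lynx,Puma))).
That clade has exactly 7 tips — every listed taxon and nothing else — so the group is monophyletic.

Yes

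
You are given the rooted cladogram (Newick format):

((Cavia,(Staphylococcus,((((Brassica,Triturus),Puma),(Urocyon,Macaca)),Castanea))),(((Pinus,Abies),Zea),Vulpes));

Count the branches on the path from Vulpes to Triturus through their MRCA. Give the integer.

9

The MRCA of Vulpes and Triturus is the root of the tree.
From Vulpes up to that node: 2 branches. From Triturus up to the same node: 7 branches. Total: 2 + 7 = 9.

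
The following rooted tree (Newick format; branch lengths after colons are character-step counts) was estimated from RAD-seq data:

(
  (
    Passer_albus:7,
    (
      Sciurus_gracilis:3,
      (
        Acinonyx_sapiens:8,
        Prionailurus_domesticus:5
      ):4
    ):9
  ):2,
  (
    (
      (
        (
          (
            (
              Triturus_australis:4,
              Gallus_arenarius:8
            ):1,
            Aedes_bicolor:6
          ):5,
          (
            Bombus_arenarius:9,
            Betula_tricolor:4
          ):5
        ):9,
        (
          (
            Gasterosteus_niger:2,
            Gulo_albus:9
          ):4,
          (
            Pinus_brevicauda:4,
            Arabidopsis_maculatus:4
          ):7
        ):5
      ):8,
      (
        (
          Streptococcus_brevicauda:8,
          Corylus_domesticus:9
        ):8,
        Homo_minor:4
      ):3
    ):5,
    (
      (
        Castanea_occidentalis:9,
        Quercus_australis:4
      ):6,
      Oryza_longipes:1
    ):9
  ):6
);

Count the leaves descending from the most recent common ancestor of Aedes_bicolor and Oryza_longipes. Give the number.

The MRCA of Aedes_bicolor and Oryza_longipes is the node subtending ((((((Triturus_australis,Gallus_arenarius),Aedes_bicolor),(Bombus_arenarius,Betula_tricolor)),((Gasterosteus_niger,Gulo_albus),(Pinus_brevicauda,Arabidopsis_maculatus))),((Streptococcus_brevicauda,Corylus_domesticus),Homo_minor)),((Castanea_occidentalis,Quercus_australis),Oryza_longipes)).
That clade contains 15 terminal taxa: Aedes_bicolor, Arabidopsis_maculatus, Betula_tricolor, Bombus_arenarius, Castanea_occidentalis, Corylus_domesticus, Gallus_arenarius, Gasterosteus_niger, Gulo_albus, Homo_minor, Oryza_longipes, Pinus_brevicauda, Quercus_australis, Streptococcus_brevicauda, Triturus_australis.

15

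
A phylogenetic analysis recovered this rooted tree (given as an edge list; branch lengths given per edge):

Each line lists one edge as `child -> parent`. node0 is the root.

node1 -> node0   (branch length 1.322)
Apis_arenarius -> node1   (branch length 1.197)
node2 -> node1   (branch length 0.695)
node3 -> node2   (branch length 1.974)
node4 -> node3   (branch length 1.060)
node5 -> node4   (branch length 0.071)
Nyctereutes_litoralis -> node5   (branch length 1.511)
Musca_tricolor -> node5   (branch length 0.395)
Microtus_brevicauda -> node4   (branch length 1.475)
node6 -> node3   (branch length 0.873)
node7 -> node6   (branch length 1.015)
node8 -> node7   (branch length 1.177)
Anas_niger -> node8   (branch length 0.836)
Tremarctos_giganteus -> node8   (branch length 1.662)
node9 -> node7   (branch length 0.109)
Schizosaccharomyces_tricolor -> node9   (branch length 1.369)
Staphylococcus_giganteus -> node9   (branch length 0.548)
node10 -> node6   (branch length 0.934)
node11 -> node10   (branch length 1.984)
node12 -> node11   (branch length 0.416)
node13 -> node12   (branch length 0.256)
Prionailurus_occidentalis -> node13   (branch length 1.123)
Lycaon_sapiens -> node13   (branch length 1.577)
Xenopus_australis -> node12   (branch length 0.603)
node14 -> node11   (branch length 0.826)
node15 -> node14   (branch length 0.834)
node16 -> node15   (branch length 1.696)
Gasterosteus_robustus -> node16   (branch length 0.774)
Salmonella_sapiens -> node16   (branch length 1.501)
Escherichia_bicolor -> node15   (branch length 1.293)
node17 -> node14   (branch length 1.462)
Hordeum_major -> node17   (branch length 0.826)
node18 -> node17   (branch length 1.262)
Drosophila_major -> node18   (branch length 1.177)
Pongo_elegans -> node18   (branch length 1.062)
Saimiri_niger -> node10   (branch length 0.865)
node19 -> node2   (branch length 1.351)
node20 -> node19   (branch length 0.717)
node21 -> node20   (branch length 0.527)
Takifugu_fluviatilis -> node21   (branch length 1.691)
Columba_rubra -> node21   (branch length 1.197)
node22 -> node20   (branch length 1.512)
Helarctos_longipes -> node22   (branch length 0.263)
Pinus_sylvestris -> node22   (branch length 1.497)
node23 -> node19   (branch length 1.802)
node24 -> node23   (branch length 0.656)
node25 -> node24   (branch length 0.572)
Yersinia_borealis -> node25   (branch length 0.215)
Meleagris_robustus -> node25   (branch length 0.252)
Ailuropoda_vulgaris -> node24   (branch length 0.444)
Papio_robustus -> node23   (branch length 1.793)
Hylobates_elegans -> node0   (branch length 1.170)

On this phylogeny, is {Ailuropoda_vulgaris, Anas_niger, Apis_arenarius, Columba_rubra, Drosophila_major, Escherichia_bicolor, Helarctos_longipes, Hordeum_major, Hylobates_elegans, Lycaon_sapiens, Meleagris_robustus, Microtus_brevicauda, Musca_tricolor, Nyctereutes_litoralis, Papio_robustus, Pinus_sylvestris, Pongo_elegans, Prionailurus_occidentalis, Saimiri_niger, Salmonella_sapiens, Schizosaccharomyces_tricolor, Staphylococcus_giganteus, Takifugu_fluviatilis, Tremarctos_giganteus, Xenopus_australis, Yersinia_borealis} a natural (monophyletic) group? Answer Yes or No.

No

The MRCA of the listed taxa is the root, so the smallest clade containing them is the whole tree.
That clade also contains Gasterosteus_robustus, which is not in the proposed group, so the group is not monophyletic.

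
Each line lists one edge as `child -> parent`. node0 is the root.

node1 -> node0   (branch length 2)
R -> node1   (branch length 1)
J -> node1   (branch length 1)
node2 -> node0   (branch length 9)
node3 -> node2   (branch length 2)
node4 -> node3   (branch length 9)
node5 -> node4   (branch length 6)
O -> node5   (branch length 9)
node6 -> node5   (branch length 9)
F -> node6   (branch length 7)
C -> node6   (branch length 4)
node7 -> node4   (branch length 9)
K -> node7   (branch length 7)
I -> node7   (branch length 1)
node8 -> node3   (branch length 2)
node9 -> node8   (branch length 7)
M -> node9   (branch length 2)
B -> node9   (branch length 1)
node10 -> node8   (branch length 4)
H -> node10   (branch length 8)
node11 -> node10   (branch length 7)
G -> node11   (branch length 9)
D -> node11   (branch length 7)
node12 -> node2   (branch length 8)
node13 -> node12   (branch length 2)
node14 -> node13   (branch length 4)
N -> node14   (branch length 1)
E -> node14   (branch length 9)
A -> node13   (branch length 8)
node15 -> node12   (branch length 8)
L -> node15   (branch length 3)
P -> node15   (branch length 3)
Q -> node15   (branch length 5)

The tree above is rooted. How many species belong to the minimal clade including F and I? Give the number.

The MRCA of F and I is the node subtending ((O,(F,C)),(K,I)).
That clade contains 5 terminal taxa: C, F, I, K, O.

5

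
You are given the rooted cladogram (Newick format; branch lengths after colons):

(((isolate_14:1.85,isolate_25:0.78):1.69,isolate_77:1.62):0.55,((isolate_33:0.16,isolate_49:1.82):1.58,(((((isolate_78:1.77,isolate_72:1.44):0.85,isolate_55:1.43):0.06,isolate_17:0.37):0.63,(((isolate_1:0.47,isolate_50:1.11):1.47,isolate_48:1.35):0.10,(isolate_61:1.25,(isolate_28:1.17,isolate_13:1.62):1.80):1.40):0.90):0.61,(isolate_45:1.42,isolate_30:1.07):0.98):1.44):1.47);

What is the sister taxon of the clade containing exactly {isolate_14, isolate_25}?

The clade containing exactly {isolate_14, isolate_25} attaches to the tree at the node subtending ((isolate_14,isolate_25),isolate_77).
The other lineage descending from that same node — the sister group — is the single tip isolate_77.

isolate_77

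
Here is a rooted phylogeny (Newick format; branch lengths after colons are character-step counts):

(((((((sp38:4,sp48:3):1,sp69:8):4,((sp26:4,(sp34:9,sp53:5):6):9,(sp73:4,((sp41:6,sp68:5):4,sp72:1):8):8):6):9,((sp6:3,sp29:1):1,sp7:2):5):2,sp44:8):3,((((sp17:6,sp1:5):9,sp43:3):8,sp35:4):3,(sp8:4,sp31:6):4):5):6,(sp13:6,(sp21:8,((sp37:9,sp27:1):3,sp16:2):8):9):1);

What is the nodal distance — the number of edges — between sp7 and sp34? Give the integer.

7

The MRCA of sp7 and sp34 is the node subtending ((((sp38,sp48),sp69),((sp26,(sp34,sp53)),(sp73,((sp41,sp68),sp72)))),((sp6,sp29),sp7)).
From sp7 up to that node: 2 branches. From sp34 up to the same node: 5 branches. Total: 2 + 5 = 7.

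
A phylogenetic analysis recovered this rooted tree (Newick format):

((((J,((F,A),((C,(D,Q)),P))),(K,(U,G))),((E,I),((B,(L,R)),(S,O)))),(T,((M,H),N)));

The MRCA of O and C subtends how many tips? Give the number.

17

The MRCA of O and C is the node subtending (((J,((F,A),((C,(D,Q)),P))),(K,(U,G))),((E,I),((B,(L,R)),(S,O)))).
That clade contains 17 terminal taxa: A, B, C, D, E, F, G, I, J, K, L, O, P, Q, R, S, U.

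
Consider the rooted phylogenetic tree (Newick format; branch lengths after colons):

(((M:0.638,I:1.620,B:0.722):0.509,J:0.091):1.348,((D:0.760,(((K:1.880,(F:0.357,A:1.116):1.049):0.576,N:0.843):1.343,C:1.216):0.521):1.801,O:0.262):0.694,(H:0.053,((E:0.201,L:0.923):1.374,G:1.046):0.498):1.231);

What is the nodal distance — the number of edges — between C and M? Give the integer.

The MRCA of C and M is the root of the tree.
From C up to that node: 4 branches. From M up to the same node: 3 branches. Total: 4 + 3 = 7.

7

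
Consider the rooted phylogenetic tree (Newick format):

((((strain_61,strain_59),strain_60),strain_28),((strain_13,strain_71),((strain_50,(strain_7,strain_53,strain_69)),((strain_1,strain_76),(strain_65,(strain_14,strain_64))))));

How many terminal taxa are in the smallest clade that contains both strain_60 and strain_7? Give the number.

15

The MRCA of strain_60 and strain_7 is the root, so the clade is the entire tree.
That clade contains 15 terminal taxa: strain_1, strain_13, strain_14, strain_28, strain_50, strain_53, strain_59, strain_60, strain_61, strain_64, strain_65, strain_69, strain_7, strain_71, strain_76.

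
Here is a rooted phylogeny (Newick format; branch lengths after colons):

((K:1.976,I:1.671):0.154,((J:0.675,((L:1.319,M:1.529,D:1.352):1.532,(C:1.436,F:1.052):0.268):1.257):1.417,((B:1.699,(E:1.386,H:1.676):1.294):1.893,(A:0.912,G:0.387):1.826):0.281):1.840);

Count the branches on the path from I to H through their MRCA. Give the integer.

The MRCA of I and H is the root of the tree.
From I up to that node: 2 branches. From H up to the same node: 5 branches. Total: 2 + 5 = 7.

7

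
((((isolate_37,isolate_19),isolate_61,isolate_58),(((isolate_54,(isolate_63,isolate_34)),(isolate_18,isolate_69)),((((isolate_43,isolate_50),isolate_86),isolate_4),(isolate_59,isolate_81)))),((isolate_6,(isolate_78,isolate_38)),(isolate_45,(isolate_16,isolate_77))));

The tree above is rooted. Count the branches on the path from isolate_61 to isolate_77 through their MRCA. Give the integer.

The MRCA of isolate_61 and isolate_77 is the root of the tree.
From isolate_61 up to that node: 3 branches. From isolate_77 up to the same node: 4 branches. Total: 3 + 4 = 7.

7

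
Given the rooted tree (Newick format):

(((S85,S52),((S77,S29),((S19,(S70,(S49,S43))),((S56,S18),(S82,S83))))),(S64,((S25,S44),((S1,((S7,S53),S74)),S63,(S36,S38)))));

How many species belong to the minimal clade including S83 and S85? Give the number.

12

The MRCA of S83 and S85 is the node subtending ((S85,S52),((S77,S29),((S19,(S70,(S49,S43))),((S56,S18),(S82,S83))))).
That clade contains 12 terminal taxa: S18, S19, S29, S43, S49, S52, S56, S70, S77, S82, S83, S85.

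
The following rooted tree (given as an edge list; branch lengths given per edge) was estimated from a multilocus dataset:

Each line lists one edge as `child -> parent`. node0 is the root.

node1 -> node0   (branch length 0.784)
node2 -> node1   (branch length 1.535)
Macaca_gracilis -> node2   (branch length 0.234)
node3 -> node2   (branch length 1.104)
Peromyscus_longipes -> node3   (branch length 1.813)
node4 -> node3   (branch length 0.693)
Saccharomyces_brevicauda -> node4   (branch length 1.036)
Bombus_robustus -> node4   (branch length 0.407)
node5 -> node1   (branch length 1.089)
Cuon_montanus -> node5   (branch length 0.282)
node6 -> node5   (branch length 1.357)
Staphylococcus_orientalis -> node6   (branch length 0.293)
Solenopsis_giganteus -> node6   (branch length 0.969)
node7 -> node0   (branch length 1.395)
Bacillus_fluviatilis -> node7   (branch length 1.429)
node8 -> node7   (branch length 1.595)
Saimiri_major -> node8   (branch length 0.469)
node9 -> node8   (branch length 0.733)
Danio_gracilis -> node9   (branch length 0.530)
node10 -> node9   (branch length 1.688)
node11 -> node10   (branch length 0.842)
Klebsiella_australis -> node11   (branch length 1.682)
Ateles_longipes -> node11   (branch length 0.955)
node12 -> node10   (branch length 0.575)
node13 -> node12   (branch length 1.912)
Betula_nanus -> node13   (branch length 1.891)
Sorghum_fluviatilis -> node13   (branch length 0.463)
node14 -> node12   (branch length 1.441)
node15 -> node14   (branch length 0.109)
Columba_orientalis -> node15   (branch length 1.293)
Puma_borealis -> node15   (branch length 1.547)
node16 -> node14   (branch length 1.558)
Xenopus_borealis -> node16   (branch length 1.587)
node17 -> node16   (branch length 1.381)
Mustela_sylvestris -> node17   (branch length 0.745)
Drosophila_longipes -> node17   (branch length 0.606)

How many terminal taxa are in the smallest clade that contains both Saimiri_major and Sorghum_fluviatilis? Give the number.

The MRCA of Saimiri_major and Sorghum_fluviatilis is the node subtending (Saimiri_major,(Danio_gracilis,((Klebsiella_australis,Ateles_longipes),((Betula_nanus,Sorghum_fluviatilis),((Columba_orientalis,Puma_borealis),(Xenopus_borealis,(Mustela_sylvestris,Drosophila_longipes))))))).
That clade contains 11 terminal taxa: Ateles_longipes, Betula_nanus, Columba_orientalis, Danio_gracilis, Drosophila_longipes, Klebsiella_australis, Mustela_sylvestris, Puma_borealis, Saimiri_major, Sorghum_fluviatilis, Xenopus_borealis.

11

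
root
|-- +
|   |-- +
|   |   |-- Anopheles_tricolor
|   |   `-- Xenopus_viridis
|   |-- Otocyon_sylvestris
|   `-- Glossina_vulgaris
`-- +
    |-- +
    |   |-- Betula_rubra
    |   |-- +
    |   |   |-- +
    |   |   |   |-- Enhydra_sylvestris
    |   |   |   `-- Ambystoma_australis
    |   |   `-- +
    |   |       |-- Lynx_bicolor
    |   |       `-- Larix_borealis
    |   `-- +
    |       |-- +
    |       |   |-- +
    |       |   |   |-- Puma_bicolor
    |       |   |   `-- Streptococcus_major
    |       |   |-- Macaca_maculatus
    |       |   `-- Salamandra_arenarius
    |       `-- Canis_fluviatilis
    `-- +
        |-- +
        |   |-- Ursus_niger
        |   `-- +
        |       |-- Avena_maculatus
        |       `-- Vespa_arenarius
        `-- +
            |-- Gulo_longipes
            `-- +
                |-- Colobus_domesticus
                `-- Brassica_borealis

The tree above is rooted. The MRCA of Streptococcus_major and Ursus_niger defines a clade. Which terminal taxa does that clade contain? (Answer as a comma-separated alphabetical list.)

Ambystoma_australis, Avena_maculatus, Betula_rubra, Brassica_borealis, Canis_fluviatilis, Colobus_domesticus, Enhydra_sylvestris, Gulo_longipes, Larix_borealis, Lynx_bicolor, Macaca_maculatus, Puma_bicolor, Salamandra_arenarius, Streptococcus_major, Ursus_niger, Vespa_arenarius

Tracing Streptococcus_major: it sits inside (Puma_bicolor,Streptococcus_major).
Tracing Ursus_niger: it sits inside (Ursus_niger,(Avena_maculatus,Vespa_arenarius)).
The smallest clade enclosing both is ((Betula_rubra,((Enhydra_sylvestris,Ambystoma_australis),(Lynx_bicolor,Larix_borealis)),(((Puma_bicolor,Streptococcus_major),Macaca_maculatus,Salamandra_arenarius),Canis_fluviatilis)),((Ursus_niger,(Avena_maculatus,Vespa_arenarius)),(Gulo_longipes,(Colobus_domesticus,Brassica_borealis)))); the answer is its 16 terminal taxa in alphabetical order.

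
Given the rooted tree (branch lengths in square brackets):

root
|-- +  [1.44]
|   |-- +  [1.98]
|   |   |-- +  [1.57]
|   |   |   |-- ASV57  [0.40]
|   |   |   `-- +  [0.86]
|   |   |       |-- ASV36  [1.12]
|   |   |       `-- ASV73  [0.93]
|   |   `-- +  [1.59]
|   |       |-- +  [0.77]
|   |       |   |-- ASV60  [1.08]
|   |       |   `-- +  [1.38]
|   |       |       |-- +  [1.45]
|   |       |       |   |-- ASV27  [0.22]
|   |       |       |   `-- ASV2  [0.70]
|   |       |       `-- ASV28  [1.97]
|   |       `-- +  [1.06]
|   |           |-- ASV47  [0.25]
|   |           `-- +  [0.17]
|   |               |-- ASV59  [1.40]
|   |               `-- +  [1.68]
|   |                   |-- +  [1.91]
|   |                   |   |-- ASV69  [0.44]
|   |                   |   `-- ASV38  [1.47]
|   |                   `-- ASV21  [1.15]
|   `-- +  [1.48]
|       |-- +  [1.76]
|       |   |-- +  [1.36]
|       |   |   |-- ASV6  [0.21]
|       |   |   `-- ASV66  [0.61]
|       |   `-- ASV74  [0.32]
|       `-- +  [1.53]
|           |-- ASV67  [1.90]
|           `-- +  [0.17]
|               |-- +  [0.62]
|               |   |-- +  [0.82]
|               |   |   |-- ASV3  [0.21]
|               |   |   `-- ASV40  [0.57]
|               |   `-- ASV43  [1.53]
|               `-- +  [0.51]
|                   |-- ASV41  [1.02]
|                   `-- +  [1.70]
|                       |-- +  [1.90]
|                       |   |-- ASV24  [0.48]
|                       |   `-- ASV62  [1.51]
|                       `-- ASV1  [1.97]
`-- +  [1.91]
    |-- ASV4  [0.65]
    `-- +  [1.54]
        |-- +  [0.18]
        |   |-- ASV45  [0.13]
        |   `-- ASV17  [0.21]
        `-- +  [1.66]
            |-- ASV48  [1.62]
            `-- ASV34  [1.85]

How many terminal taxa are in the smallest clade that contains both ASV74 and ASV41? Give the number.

The MRCA of ASV74 and ASV41 is the node subtending (((ASV6,ASV66),ASV74),(ASV67,(((ASV3,ASV40),ASV43),(ASV41,((ASV24,ASV62),ASV1))))).
That clade contains 11 terminal taxa: ASV1, ASV24, ASV3, ASV40, ASV41, ASV43, ASV6, ASV62, ASV66, ASV67, ASV74.

11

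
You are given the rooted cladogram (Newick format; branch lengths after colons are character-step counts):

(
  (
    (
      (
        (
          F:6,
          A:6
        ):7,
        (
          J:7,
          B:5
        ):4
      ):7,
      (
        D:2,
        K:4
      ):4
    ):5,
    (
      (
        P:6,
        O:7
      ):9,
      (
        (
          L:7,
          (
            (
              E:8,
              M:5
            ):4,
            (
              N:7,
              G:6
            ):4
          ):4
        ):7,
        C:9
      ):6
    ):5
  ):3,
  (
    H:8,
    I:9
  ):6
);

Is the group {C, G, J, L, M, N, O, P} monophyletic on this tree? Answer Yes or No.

The MRCA of the listed taxa subtends ((((F,A),(J,B)),(D,K)),((P,O),((L,((E,M),(N,G))),C))).
That clade also contains A, B, D, E, F, K, which are not in the proposed group, so the group is not monophyletic.

No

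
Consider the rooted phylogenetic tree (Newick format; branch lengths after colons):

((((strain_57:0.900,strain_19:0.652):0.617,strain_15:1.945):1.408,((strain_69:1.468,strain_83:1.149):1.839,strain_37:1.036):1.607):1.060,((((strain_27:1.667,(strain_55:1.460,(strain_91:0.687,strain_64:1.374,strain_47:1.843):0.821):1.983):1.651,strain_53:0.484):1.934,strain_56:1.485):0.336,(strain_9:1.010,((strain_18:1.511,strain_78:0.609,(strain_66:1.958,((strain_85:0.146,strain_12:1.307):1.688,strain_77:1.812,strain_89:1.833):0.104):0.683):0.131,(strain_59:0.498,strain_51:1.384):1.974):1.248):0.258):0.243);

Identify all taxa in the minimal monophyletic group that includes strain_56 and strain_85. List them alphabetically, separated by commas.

Tracing strain_56: it sits inside (((strain_27,(strain_55,(strain_91,strain_64,strain_47))),strain_53),strain_56).
Tracing strain_85: it sits inside (strain_85,strain_12).
The smallest clade enclosing both is ((((strain_27,(strain_55,(strain_91,strain_64,strain_47))),strain_53),strain_56),(strain_9,((strain_18,strain_78,(strain_66,((strain_85,strain_12),strain_77,strain_89))),(strain_59,strain_51)))); the answer is its 17 terminal taxa in alphabetical order.

strain_12, strain_18, strain_27, strain_47, strain_51, strain_53, strain_55, strain_56, strain_59, strain_64, strain_66, strain_77, strain_78, strain_85, strain_89, strain_9, strain_91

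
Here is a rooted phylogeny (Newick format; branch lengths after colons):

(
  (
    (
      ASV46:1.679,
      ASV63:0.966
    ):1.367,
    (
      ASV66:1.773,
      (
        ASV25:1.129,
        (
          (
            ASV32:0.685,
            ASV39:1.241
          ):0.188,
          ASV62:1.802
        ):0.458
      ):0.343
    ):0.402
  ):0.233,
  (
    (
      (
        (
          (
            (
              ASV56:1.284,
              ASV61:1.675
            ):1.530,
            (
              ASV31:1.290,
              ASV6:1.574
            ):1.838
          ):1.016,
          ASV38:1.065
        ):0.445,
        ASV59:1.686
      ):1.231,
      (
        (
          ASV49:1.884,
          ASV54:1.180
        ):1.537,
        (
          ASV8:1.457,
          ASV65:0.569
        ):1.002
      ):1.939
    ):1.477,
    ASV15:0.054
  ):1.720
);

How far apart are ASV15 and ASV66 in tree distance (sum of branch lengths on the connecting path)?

4.182

The path runs ASV15 → … → MRCA → … → ASV66; the MRCA is the root of the tree.
Branch lengths along that path: 0.054 + 1.720 + 0.233 + 0.402 + 1.773 = 4.182.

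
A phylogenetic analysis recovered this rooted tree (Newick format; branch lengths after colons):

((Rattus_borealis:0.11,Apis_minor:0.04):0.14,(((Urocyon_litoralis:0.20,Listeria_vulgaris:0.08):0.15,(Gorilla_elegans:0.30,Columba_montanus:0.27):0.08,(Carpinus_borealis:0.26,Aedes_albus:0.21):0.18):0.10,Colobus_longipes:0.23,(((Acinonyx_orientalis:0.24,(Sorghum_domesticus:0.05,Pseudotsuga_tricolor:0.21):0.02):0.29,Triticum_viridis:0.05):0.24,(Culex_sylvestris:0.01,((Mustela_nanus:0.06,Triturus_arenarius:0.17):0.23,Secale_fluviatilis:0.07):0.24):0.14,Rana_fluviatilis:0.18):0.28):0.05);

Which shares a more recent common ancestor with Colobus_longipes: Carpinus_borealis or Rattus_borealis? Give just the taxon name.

The MRCA of Colobus_longipes and Carpinus_borealis subtends (((Urocyon_litoralis,Listeria_vulgaris),(Gorilla_elegans,Columba_montanus),(Carpinus_borealis,Aedes_albus)),Colobus_longipes,(((Acinonyx_orientalis,(Sorghum_domesticus,Pseudotsuga_tricolor)),Triticum_viridis),(Culex_sylvestris,((Mustela_nanus,Triturus_arenarius),Secale_fluviatilis)),Rana_fluviatilis)) (16 taxa).
The MRCA of Colobus_longipes and Rattus_borealis is the root, subtending the entire tree (18 taxa).
The first is nested inside the second, so Colobus_longipes shares a more recent common ancestor with Carpinus_borealis.

Carpinus_borealis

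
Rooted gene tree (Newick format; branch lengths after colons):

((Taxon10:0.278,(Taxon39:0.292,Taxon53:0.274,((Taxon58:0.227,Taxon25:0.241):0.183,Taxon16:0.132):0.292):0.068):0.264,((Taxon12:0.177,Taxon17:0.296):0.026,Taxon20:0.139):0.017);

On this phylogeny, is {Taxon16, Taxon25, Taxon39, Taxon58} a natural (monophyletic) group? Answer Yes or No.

No

The MRCA of the listed taxa subtends (Taxon39,Taxon53,((Taxon58,Taxon25),Taxon16)).
That clade also contains Taxon53, which is not in the proposed group, so the group is not monophyletic.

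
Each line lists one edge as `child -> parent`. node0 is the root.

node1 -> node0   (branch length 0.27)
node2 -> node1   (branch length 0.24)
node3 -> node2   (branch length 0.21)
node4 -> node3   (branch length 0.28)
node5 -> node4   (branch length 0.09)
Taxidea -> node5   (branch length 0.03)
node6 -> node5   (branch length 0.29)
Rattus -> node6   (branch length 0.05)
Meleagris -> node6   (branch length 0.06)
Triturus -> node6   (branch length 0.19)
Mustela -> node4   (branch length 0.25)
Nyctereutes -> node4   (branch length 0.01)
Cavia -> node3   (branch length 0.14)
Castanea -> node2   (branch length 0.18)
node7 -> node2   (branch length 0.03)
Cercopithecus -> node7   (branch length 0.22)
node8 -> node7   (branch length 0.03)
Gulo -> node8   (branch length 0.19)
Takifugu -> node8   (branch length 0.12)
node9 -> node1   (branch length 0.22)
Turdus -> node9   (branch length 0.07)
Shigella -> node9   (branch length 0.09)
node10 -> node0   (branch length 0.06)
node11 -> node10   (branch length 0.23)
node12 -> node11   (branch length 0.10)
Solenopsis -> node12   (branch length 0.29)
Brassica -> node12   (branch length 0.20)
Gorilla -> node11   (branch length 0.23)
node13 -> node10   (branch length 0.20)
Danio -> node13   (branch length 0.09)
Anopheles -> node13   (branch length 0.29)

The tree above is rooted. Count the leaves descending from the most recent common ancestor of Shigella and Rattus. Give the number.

13

The MRCA of Shigella and Rattus is the node subtending (((((Taxidea,(Rattus,Meleagris,Triturus)),Mustela,Nyctereutes),Cavia),Castanea,(Cercopithecus,(Gulo,Takifugu))),(Turdus,Shigella)).
That clade contains 13 terminal taxa: Castanea, Cavia, Cercopithecus, Gulo, Meleagris, Mustela, Nyctereutes, Rattus, Shigella, Takifugu, Taxidea, Triturus, Turdus.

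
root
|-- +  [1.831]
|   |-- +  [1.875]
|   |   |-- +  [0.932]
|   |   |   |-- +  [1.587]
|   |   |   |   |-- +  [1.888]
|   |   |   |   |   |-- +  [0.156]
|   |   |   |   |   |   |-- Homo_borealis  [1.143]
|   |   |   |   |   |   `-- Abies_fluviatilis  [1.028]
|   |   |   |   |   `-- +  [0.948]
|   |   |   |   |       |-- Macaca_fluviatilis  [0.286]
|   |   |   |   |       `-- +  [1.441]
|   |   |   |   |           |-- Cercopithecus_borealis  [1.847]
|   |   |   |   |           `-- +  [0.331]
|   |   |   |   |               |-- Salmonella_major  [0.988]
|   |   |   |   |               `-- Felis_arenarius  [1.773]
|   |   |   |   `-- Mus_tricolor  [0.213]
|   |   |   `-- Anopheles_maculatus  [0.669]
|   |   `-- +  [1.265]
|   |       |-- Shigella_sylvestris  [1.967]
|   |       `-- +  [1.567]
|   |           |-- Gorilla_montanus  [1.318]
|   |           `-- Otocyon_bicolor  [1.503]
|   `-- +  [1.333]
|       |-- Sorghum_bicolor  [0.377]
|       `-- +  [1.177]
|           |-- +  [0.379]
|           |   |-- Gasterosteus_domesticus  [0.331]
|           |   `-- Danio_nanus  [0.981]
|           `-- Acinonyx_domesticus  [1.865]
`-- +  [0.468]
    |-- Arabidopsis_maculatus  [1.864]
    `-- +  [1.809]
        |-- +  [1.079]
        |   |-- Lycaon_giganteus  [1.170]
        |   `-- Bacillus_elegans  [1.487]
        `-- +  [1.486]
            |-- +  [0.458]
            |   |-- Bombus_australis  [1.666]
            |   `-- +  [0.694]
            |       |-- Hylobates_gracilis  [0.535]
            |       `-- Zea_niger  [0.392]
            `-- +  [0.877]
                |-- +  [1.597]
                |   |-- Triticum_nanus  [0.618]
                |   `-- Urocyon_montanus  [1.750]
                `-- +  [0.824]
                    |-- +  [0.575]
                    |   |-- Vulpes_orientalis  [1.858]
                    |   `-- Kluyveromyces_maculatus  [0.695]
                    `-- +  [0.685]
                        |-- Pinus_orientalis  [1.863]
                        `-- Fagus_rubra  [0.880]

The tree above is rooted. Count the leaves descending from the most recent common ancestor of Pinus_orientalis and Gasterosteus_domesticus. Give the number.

27

The MRCA of Pinus_orientalis and Gasterosteus_domesticus is the root, so the clade is the entire tree.
That clade contains 27 terminal taxa: Abies_fluviatilis, Acinonyx_domesticus, Anopheles_maculatus, Arabidopsis_maculatus, Bacillus_elegans, Bombus_australis, Cercopithecus_borealis, Danio_nanus, Fagus_rubra, Felis_arenarius, Gasterosteus_domesticus, Gorilla_montanus, Homo_borealis, Hylobates_gracilis, Kluyveromyces_maculatus, Lycaon_giganteus, Macaca_fluviatilis, Mus_tricolor, Otocyon_bicolor, Pinus_orientalis, Salmonella_major, Shigella_sylvestris, Sorghum_bicolor, Triticum_nanus, Urocyon_montanus, Vulpes_orientalis, Zea_niger.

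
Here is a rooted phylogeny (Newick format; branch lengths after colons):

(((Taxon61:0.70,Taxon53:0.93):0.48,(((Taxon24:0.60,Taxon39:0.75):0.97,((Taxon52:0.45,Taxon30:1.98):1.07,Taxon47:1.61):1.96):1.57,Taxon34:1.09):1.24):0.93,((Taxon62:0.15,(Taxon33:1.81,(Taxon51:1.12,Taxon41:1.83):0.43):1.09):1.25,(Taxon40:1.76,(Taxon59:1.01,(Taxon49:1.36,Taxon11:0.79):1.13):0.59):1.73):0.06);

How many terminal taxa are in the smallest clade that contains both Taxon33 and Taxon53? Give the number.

The MRCA of Taxon33 and Taxon53 is the root, so the clade is the entire tree.
That clade contains 16 terminal taxa: Taxon11, Taxon24, Taxon30, Taxon33, Taxon34, Taxon39, Taxon40, Taxon41, Taxon47, Taxon49, Taxon51, Taxon52, Taxon53, Taxon59, Taxon61, Taxon62.

16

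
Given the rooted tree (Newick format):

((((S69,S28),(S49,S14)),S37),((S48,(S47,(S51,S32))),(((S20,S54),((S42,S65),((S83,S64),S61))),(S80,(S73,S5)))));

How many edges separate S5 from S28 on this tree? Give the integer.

9

The MRCA of S5 and S28 is the root of the tree.
From S5 up to that node: 5 branches. From S28 up to the same node: 4 branches. Total: 5 + 4 = 9.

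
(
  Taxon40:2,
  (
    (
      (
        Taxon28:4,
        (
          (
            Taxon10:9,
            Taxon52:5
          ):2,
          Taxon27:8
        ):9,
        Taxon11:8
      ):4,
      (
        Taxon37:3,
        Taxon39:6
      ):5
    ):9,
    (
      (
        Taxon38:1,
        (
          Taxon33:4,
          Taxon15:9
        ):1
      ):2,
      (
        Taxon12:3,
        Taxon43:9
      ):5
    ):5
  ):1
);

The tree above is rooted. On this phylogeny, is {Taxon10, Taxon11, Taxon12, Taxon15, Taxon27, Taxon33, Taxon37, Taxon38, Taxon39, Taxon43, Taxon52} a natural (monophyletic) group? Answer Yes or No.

No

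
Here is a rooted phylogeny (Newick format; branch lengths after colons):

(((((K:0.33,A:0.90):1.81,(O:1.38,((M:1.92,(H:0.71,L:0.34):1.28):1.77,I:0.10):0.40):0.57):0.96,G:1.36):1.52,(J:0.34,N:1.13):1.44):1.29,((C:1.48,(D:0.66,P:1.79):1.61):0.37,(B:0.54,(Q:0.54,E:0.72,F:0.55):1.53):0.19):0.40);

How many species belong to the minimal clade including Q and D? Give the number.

The MRCA of Q and D is the node subtending ((C,(D,P)),(B,(Q,E,F))).
That clade contains 7 terminal taxa: B, C, D, E, F, P, Q.

7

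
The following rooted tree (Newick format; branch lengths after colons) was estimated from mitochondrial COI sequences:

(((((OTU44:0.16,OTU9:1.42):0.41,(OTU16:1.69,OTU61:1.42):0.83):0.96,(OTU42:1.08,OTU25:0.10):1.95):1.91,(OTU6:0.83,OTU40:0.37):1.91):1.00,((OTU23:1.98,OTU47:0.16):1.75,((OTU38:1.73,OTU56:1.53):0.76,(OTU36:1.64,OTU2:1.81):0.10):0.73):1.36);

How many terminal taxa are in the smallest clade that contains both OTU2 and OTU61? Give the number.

The MRCA of OTU2 and OTU61 is the root, so the clade is the entire tree.
That clade contains 14 terminal taxa: OTU16, OTU2, OTU23, OTU25, OTU36, OTU38, OTU40, OTU42, OTU44, OTU47, OTU56, OTU6, OTU61, OTU9.

14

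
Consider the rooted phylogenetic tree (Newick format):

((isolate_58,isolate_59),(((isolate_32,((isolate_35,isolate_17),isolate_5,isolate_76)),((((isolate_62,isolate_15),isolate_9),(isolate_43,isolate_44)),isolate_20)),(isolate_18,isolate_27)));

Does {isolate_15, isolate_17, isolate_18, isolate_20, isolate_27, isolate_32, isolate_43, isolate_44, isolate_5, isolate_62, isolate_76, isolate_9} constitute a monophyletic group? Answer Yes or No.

No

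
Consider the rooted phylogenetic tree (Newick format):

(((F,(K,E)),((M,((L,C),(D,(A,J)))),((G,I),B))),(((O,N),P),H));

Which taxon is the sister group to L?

L attaches to the tree at the node subtending (L,C).
The other lineage descending from that same node — the sister group — is the single tip C.

C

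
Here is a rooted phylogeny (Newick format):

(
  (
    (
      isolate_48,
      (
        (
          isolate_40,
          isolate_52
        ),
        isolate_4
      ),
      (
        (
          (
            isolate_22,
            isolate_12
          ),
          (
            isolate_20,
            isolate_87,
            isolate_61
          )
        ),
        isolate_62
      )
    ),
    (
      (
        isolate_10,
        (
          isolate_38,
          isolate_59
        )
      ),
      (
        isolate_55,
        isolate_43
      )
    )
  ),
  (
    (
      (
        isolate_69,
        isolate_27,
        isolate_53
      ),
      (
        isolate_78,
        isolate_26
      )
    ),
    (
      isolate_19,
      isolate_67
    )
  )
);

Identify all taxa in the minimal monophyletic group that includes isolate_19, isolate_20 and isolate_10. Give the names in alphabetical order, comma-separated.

isolate_10, isolate_12, isolate_19, isolate_20, isolate_22, isolate_26, isolate_27, isolate_38, isolate_4, isolate_40, isolate_43, isolate_48, isolate_52, isolate_53, isolate_55, isolate_59, isolate_61, isolate_62, isolate_67, isolate_69, isolate_78, isolate_87

Tracing isolate_19: it sits inside (isolate_19,isolate_67).
Tracing isolate_20: it sits inside (isolate_20,isolate_87,isolate_61).
Tracing isolate_10: it sits inside (isolate_10,(isolate_38,isolate_59)).
The smallest clade enclosing all 3 is the whole tree (their MRCA is the root), so the answer is all 22 tips in alphabetical order.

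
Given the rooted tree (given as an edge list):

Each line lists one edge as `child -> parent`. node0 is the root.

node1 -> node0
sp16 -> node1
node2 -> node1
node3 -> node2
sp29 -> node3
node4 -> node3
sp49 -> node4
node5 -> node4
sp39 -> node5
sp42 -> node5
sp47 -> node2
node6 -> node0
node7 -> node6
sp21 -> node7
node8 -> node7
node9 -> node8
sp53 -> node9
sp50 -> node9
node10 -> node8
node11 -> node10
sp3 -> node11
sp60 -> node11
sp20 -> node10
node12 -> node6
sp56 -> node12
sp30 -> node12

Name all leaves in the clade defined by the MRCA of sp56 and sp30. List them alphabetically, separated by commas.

Tracing sp56: it sits inside (sp56,sp30).
Tracing sp30: it sits inside (sp56,sp30).
The smallest clade enclosing both is (sp56,sp30); the answer is its 2 terminal taxa in alphabetical order.

sp30, sp56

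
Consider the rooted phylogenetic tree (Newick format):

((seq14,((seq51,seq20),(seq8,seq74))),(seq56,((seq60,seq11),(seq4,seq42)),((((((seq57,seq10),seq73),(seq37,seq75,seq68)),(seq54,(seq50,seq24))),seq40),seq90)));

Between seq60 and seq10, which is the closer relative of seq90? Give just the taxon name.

The MRCA of seq90 and seq10 subtends ((((((seq57,seq10),seq73),(seq37,seq75,seq68)),(seq54,(seq50,seq24))),seq40),seq90) (11 taxa).
The MRCA of seq90 and seq60 subtends (seq56,((seq60,seq11),(seq4,seq42)),((((((seq57,seq10),seq73),(seq37,seq75,seq68)),(seq54,(seq50,seq24))),seq40),seq90)) (16 taxa).
The first is nested inside the second, so seq90 shares a more recent common ancestor with seq10.

seq10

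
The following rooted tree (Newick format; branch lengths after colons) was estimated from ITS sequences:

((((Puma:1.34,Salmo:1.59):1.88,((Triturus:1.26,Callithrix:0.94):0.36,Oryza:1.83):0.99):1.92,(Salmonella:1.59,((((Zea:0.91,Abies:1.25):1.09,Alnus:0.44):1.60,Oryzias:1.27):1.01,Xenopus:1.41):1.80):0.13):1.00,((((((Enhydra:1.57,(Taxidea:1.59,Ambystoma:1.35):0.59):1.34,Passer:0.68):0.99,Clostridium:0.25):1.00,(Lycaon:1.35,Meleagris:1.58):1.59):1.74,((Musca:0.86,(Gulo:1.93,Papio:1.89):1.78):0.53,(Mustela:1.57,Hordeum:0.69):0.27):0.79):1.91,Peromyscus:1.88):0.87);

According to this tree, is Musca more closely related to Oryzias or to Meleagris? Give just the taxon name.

Meleagris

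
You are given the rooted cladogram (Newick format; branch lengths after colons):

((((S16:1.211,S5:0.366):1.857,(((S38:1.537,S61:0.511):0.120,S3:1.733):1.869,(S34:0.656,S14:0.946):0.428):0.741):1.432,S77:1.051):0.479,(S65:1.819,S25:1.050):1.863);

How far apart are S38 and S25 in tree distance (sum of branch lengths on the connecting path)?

The path runs S38 → … → MRCA → … → S25; the MRCA is the root of the tree.
Branch lengths along that path: 1.537 + 0.120 + 1.869 + 0.741 + 1.432 + 0.479 + 1.863 + 1.050 = 9.091.

9.091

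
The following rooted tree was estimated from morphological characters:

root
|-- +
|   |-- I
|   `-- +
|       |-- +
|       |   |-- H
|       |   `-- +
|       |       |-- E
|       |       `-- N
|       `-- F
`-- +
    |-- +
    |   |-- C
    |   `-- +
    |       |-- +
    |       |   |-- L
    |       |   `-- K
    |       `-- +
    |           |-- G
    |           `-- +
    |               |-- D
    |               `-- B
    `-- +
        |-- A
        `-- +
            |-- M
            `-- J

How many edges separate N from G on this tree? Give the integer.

10

The MRCA of N and G is the root of the tree.
From N up to that node: 5 branches. From G up to the same node: 5 branches. Total: 5 + 5 = 10.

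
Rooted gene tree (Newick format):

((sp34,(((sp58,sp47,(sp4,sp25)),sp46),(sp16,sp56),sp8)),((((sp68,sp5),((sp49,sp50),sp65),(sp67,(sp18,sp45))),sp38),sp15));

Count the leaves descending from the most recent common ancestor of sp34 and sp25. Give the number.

9

The MRCA of sp34 and sp25 is the node subtending (sp34,(((sp58,sp47,(sp4,sp25)),sp46),(sp16,sp56),sp8)).
That clade contains 9 terminal taxa: sp16, sp25, sp34, sp4, sp46, sp47, sp56, sp58, sp8.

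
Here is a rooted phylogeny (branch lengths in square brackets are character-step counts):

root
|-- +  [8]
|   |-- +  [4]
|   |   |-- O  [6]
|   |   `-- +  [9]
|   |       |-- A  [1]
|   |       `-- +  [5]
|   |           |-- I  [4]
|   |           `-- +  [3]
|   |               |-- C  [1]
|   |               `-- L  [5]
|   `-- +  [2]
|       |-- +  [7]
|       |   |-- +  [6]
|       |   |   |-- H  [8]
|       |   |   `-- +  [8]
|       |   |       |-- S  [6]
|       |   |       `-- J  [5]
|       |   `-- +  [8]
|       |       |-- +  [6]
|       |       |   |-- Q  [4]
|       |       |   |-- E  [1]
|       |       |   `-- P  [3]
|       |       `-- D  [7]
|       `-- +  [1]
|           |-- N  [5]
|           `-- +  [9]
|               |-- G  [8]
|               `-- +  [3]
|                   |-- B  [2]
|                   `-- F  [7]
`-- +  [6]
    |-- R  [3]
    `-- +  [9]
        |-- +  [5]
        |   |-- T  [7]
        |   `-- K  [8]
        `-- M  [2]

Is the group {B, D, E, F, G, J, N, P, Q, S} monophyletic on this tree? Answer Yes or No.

No

The MRCA of the listed taxa subtends (((H,(S,J)),((Q,E,P),D)),(N,(G,(B,F)))).
That clade also contains H, which is not in the proposed group, so the group is not monophyletic.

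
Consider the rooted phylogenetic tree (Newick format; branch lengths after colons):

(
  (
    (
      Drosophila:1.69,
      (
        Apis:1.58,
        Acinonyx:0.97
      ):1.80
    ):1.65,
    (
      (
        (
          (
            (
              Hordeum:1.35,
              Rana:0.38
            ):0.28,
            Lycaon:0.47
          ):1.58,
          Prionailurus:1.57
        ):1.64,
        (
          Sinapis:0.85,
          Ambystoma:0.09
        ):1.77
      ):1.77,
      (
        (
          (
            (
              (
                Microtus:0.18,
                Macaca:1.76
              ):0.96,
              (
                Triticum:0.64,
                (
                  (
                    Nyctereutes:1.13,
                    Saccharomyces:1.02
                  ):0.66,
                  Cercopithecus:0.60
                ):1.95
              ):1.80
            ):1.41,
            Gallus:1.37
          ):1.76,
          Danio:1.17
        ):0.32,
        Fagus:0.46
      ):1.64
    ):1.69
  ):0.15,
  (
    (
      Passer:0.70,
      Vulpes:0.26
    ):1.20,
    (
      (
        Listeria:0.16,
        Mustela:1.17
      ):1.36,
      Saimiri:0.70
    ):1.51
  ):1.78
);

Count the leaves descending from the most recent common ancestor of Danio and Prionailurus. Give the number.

The MRCA of Danio and Prionailurus is the node subtending (((((Hordeum,Rana),Lycaon),Prionailurus),(Sinapis,Ambystoma)),(((((Microtus,Macaca),(Triticum,((Nyctereutes,Saccharomyces),Cercopithecus))),Gallus),Danio),Fagus)).
That clade contains 15 terminal taxa: Ambystoma, Cercopithecus, Danio, Fagus, Gallus, Hordeum, Lycaon, Macaca, Microtus, Nyctereutes, Prionailurus, Rana, Saccharomyces, Sinapis, Triticum.

15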